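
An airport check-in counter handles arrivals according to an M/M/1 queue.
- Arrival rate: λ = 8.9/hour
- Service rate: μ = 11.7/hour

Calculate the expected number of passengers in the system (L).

ρ = λ/μ = 8.9/11.7 = 0.7607
For M/M/1: L = λ/(μ-λ)
L = 8.9/(11.7-8.9) = 8.9/2.80
L = 3.1786 passengers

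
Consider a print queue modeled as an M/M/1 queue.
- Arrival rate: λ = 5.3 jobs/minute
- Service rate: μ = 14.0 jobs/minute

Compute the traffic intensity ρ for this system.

Server utilization: ρ = λ/μ
ρ = 5.3/14.0 = 0.3786
The server is busy 37.86% of the time.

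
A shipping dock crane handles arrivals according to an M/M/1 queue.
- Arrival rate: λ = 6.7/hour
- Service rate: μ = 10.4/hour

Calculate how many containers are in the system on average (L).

ρ = λ/μ = 6.7/10.4 = 0.6442
For M/M/1: L = λ/(μ-λ)
L = 6.7/(10.4-6.7) = 6.7/3.70
L = 1.8108 containers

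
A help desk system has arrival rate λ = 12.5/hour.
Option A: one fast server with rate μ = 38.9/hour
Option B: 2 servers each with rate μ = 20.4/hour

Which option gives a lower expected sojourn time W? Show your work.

Option A: single server μ = 38.9 (M/M/1)
  ρ_A = 12.5/38.9 = 0.3213
  W_A = 1/(μ-λ) = 1/(38.9-12.5) = 1/26.40 = 0.03788

Option B: 2 servers μ = 20.4 (M/M/2)
  ρ_B = λ/(cμ) = 12.5/(2×20.4) = 0.3064
  Offered load a = λ/μ = cρ = 12.5/20.4 = 0.6127
  P₀ = [ Σₙ₌₀^1 aⁿ/n! + a^2/(2!(1-ρ)) ]⁻¹
  Σ = a^0/0! + a^1/1! = 1.0000 + 0.6127 = 1.6127
  a^2/(2!(1-ρ)) = 0.37546/(2 × 0.69363) = 0.2706
  P₀ = 1/(1.6127 + 0.2706) = 0.5310
  Lq = P₀·a^2·ρ / (2!(1-ρ)²) = 0.53096 × 0.37546 × 0.30637 / (2 × 0.48112) = 0.06347
  Wq_B = Lq/λ = 0.06347/12.5 = 0.005078
  W_B = Wq_B + 1/μ = 0.005078 + 0.04902 = 0.05410

Since W_A = 0.03788 < W_B = 0.05410, Option A (single fast server) has the shorter time in system.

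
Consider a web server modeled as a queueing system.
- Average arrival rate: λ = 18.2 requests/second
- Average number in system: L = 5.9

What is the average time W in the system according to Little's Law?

Little's Law: L = λW, so W = L/λ
W = 5.9/18.2 = 0.3242 seconds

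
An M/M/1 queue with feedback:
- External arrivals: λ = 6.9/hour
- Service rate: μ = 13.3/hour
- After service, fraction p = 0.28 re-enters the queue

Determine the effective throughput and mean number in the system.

Effective arrival rate: λ_eff = λ/(1-p) = 6.9/(1-0.28) = 6.9/0.72 = 9.5833
ρ = λ_eff/μ = 9.5833/13.3 = 0.72055
L = ρ/(1-ρ) = 0.72055/(1-0.72055) = 2.5785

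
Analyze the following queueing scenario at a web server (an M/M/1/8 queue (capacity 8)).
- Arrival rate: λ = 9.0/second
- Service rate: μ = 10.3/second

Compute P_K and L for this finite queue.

ρ = λ/μ = 9.0/10.3 = 0.87379
P₀ = (1-ρ)/(1-ρ^(K+1)) = (1-0.87379)/(1-0.87379^9) = 0.1262/0.7031 = 0.1795
P_K = P₀×ρ^K = 0.17951 × 0.87379^8 = 0.17951 × 0.33983 = 0.06100
Blocking probability P_8 = 0.06100 (6.10%)
L = ρ[1 - (K+1)ρ^K + Kρ^(K+1)] / [(1-ρ)(1-ρ^(K+1))]
L = 0.87379 × (1 - 9×0.339826 + 8×0.296937) / ((1 - 0.87379) × (1 - 0.296937)) = 3.1222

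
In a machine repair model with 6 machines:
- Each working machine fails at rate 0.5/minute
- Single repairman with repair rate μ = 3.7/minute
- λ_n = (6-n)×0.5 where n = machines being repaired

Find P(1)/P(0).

P(1)/P(0) = ∏_{i=0}^{1-1} λ_i/μ_{i+1}
= (6-0)×0.5/3.7
= 0.8108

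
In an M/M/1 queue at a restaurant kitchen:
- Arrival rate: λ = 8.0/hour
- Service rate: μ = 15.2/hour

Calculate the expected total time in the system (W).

First, compute utilization: ρ = λ/μ = 8.0/15.2 = 0.5263
For M/M/1: W = 1/(μ-λ)
W = 1/(15.2-8.0) = 1/7.20
W = 0.1389 hours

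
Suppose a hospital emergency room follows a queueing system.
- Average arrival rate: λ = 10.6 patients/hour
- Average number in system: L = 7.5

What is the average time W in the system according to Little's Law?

Little's Law: L = λW, so W = L/λ
W = 7.5/10.6 = 0.7075 hours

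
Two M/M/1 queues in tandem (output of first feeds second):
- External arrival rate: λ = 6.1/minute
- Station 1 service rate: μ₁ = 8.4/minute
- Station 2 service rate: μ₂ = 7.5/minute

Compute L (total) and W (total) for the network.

By Jackson's theorem, each station behaves as independent M/M/1.
Station 1: ρ₁ = 6.1/8.4 = 0.7262, L₁ = ρ₁/(1-ρ₁) = λ/(μ₁-λ) = 6.1/2.30 = 2.6522
Station 2: ρ₂ = 6.1/7.5 = 0.8133, L₂ = ρ₂/(1-ρ₂) = λ/(μ₂-λ) = 6.1/1.40 = 4.3571
Total: L = L₁ + L₂ = 2.6522 + 4.3571 = 7.0093
W = L/λ = 7.0093/6.1 = 1.1491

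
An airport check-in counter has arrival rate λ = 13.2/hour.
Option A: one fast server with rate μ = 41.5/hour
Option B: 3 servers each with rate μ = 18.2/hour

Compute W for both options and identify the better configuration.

Option A: single server μ = 41.5 (M/M/1)
  ρ_A = 13.2/41.5 = 0.3181
  W_A = 1/(μ-λ) = 1/(41.5-13.2) = 1/28.30 = 0.03534

Option B: 3 servers μ = 18.2 (M/M/3)
  ρ_B = λ/(cμ) = 13.2/(3×18.2) = 0.2418
  Offered load a = λ/μ = cρ = 13.2/18.2 = 0.7253
  P₀ = [ Σₙ₌₀^2 aⁿ/n! + a^3/(3!(1-ρ)) ]⁻¹
  Σ = a^0/0! + a^1/1! + a^2/2! = 1.0000 + 0.7253 + 0.2630 = 1.9883
  a^3/(3!(1-ρ)) = 0.3815/(6 × 0.7582) = 0.08386
  P₀ = 1/(1.9883 + 0.08386) = 0.4826
  Lq = P₀·a^3·ρ / (3!(1-ρ)²) = 0.48259 × 0.38151 × 0.24176 / (6 × 0.57493) = 0.01290
  Wq_B = Lq/λ = 0.01290334/13.2 = 0.00097753
  W_B = Wq_B + 1/μ = 0.00097753 + 0.054945 = 0.05592

Since W_A = 0.03534 < W_B = 0.05592, Option A (single fast server) has the shorter time in system.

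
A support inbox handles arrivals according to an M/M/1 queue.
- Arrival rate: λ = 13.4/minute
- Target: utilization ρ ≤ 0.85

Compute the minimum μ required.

ρ = λ/μ, so μ = λ/ρ
μ ≥ 13.4/0.85 = 15.7647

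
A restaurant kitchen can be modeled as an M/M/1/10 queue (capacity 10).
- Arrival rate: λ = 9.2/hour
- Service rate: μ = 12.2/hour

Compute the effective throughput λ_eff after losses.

ρ = λ/μ = 9.2/12.2 = 0.7541
P₀ = (1-ρ)/(1-ρ^(K+1)) = (1-0.7541)/(1-0.7541^11) = 0.2459/0.9552 = 0.2574
P_K = P₀×ρ^K = 0.2574 × 0.7541^10 = 0.2574 × 0.05947 = 0.01531
λ_eff = λ(1-P_K) = 9.2 × (1 - 0.0153097) = 9.2 × 0.9847 = 9.0592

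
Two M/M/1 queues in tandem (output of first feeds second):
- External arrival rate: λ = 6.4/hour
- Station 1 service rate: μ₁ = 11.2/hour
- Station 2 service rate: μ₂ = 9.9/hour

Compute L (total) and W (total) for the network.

By Jackson's theorem, each station behaves as independent M/M/1.
Station 1: ρ₁ = 6.4/11.2 = 0.5714, L₁ = ρ₁/(1-ρ₁) = λ/(μ₁-λ) = 6.4/4.80 = 1.3333
Station 2: ρ₂ = 6.4/9.9 = 0.6465, L₂ = ρ₂/(1-ρ₂) = λ/(μ₂-λ) = 6.4/3.50 = 1.8286
Total: L = L₁ + L₂ = 1.3333 + 1.8286 = 3.1619
W = L/λ = 3.1619/6.4 = 0.4940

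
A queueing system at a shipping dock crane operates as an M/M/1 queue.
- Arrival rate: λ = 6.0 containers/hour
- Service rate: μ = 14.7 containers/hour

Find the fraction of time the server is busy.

Server utilization: ρ = λ/μ
ρ = 6.0/14.7 = 0.4082
The server is busy 40.82% of the time.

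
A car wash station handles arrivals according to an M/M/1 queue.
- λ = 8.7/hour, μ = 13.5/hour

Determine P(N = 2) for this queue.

ρ = λ/μ = 8.7/13.5 = 0.6444
P(n) = (1-ρ)ρⁿ
P(2) = (1-0.6444) × 0.6444^2
P(2) = 0.3556 × 0.4153
P(2) = 0.1477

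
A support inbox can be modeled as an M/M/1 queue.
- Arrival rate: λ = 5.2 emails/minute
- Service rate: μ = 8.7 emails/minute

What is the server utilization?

Server utilization: ρ = λ/μ
ρ = 5.2/8.7 = 0.5977
The server is busy 59.77% of the time.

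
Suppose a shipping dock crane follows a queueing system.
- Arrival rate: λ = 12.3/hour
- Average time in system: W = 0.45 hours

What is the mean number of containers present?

Little's Law: L = λW
L = 12.3 × 0.45 = 5.5350 containers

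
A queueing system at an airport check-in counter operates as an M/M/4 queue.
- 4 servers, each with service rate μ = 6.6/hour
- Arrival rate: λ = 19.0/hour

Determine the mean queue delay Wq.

Traffic intensity: ρ = λ/(cμ) = 19.0/(4×6.6) = 0.7197
Since ρ = 0.7197 < 1, system is stable.
Offered load a = λ/μ = cρ = 19.0/6.6 = 2.8788
P₀ = [ Σₙ₌₀^3 aⁿ/n! + a^4/(4!(1-ρ)) ]⁻¹
Σ = a^0/0! + a^1/1! + a^2/2! + a^3/3! = 1.0000 + 2.8788 + 4.1437 + 3.9763 = 11.9988
a^4/(4!(1-ρ)) = 68.6813/(24 × 0.280303) = 10.2094
P₀ = 1/(11.9988 + 10.2094) = 0.04503
Lq = P₀·a^4·ρ / (4!(1-ρ)²) = 0.045028 × 68.6813 × 0.71970 / (24 × 0.078570) = 1.1803
Wq = Lq/λ = 1.1803/19.0 = 0.06212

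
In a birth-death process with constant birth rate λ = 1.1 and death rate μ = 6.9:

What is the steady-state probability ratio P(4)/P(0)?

For constant rates: P(n)/P(0) = (λ/μ)^n
P(4)/P(0) = (1.1/6.9)^4 = 0.15942^4 = 0.0006459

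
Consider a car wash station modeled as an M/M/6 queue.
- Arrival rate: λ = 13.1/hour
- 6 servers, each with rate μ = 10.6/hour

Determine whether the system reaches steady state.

Stability requires ρ = λ/(cμ) < 1
ρ = 13.1/(6 × 10.6) = 13.1/63.60 = 0.2060
Since 0.2060 < 1, the system is STABLE.
The servers are busy 20.60% of the time.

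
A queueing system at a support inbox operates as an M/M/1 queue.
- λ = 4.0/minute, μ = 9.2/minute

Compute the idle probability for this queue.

ρ = λ/μ = 4.0/9.2 = 0.4348
P(0) = 1 - ρ = 1 - 0.4348 = 0.5652
The server is idle 56.52% of the time.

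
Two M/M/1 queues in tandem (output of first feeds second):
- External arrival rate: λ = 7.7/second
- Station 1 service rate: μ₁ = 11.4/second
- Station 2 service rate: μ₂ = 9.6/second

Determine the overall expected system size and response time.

By Jackson's theorem, each station behaves as independent M/M/1.
Station 1: ρ₁ = 7.7/11.4 = 0.6754, L₁ = ρ₁/(1-ρ₁) = λ/(μ₁-λ) = 7.7/3.70 = 2.0811
Station 2: ρ₂ = 7.7/9.6 = 0.8021, L₂ = ρ₂/(1-ρ₂) = λ/(μ₂-λ) = 7.7/1.90 = 4.0526
Total: L = L₁ + L₂ = 2.0811 + 4.0526 = 6.1337
W = L/λ = 6.1337/7.7 = 0.7966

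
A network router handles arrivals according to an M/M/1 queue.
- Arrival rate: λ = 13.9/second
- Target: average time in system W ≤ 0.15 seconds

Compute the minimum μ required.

For M/M/1: W = 1/(μ-λ)
Need W ≤ 0.15, so 1/(μ-λ) ≤ 0.15
μ - λ ≥ 1/0.15 = 6.6667
μ ≥ 13.9 + 6.6667 = 20.5667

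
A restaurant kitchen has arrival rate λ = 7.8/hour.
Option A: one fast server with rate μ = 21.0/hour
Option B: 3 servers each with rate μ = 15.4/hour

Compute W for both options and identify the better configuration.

Option A: single server μ = 21.0 (M/M/1)
  ρ_A = 7.8/21.0 = 0.3714
  W_A = 1/(μ-λ) = 1/(21.0-7.8) = 1/13.20 = 0.07576

Option B: 3 servers μ = 15.4 (M/M/3)
  ρ_B = λ/(cμ) = 7.8/(3×15.4) = 0.1688
  Offered load a = λ/μ = cρ = 7.8/15.4 = 0.5065
  P₀ = [ Σₙ₌₀^2 aⁿ/n! + a^3/(3!(1-ρ)) ]⁻¹
  Σ = a^0/0! + a^1/1! + a^2/2! = 1.0000 + 0.5065 + 0.1283 = 1.6348
  a^3/(3!(1-ρ)) = 0.1299/(6 × 0.8312) = 0.02605
  P₀ = 1/(1.6348 + 0.02605) = 0.6021
  Lq = P₀·a^3·ρ / (3!(1-ρ)²) = 0.602114 × 0.129934 × 0.168831 / (6 × 0.690842) = 0.003187
  Wq_B = Lq/λ = 0.00318657/7.8 = 0.00040853
  W_B = Wq_B + 1/μ = 0.00040853 + 0.064935 = 0.06534

Since W_B = 0.06534 < W_A = 0.07576, Option B (multiple servers) has the shorter time in system.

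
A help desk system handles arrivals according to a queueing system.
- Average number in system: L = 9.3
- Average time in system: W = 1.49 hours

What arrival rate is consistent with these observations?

Little's Law: L = λW, so λ = L/W
λ = 9.3/1.49 = 6.2416 tickets/hour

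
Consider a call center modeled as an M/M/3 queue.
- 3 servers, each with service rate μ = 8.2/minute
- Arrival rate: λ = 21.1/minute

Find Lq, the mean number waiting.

Traffic intensity: ρ = λ/(cμ) = 21.1/(3×8.2) = 0.8577
Since ρ = 0.8577 < 1, system is stable.
Offered load a = λ/μ = cρ = 21.1/8.2 = 2.5732
P₀ = [ Σₙ₌₀^2 aⁿ/n! + a^3/(3!(1-ρ)) ]⁻¹
Σ = a^0/0! + a^1/1! + a^2/2! = 1.0000 + 2.5732 + 3.3106 = 6.8838
a^3/(3!(1-ρ)) = 17.03750/(6 × 0.1422764) = 19.9582
P₀ = 1/(6.8838 + 19.9582) = 0.03726
Lq = P₀·a^3·ρ / (3!(1-ρ)²) = 0.0372551 × 17.0375 × 0.857724 / (6 × 0.0202426) = 4.4825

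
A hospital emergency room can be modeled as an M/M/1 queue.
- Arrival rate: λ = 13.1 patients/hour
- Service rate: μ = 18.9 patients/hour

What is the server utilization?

Server utilization: ρ = λ/μ
ρ = 13.1/18.9 = 0.6931
The server is busy 69.31% of the time.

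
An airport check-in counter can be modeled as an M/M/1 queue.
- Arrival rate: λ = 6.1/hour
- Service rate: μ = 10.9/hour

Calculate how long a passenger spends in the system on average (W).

First, compute utilization: ρ = λ/μ = 6.1/10.9 = 0.5596
For M/M/1: W = 1/(μ-λ)
W = 1/(10.9-6.1) = 1/4.80
W = 0.2083 hours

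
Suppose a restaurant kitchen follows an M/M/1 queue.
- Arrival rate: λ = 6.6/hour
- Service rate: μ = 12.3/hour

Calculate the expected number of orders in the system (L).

ρ = λ/μ = 6.6/12.3 = 0.5366
For M/M/1: L = λ/(μ-λ)
L = 6.6/(12.3-6.6) = 6.6/5.70
L = 1.1579 orders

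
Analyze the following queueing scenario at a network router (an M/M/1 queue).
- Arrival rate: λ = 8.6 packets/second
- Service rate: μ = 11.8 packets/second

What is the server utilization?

Server utilization: ρ = λ/μ
ρ = 8.6/11.8 = 0.7288
The server is busy 72.88% of the time.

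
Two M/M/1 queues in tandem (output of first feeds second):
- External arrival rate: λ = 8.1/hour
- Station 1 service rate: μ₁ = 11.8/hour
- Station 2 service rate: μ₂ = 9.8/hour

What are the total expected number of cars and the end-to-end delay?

By Jackson's theorem, each station behaves as independent M/M/1.
Station 1: ρ₁ = 8.1/11.8 = 0.6864, L₁ = ρ₁/(1-ρ₁) = λ/(μ₁-λ) = 8.1/3.70 = 2.1892
Station 2: ρ₂ = 8.1/9.8 = 0.8265, L₂ = ρ₂/(1-ρ₂) = λ/(μ₂-λ) = 8.1/1.70 = 4.7647
Total: L = L₁ + L₂ = 2.1892 + 4.7647 = 6.9539
W = L/λ = 6.9539/8.1 = 0.8585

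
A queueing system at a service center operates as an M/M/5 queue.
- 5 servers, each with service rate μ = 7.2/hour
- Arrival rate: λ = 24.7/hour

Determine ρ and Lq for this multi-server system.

Traffic intensity: ρ = λ/(cμ) = 24.7/(5×7.2) = 0.6861
Since ρ = 0.6861 < 1, system is stable.
Offered load a = λ/μ = cρ = 24.7/7.2 = 3.4306
P₀ = [ Σₙ₌₀^4 aⁿ/n! + a^5/(5!(1-ρ)) ]⁻¹
Σ = a^0/0! + a^1/1! + a^2/2! + a^3/3! + a^4/4! = 1.00000 + 3.43056 + 5.88436 + 6.72887 + 5.77094 = 22.8147
a^5/(5!(1-ρ)) = 475.1408/(120 × 0.313889) = 12.6144
P₀ = 1/(22.8147 + 12.6144) = 0.02823
Lq = P₀·a^5·ρ / (5!(1-ρ)²) = 0.02823 × 475.1408 × 0.6861 / (120 × 0.09853) = 0.7783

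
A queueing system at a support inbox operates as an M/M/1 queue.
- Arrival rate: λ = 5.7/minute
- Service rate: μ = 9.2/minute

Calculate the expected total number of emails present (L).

ρ = λ/μ = 5.7/9.2 = 0.6196
For M/M/1: L = λ/(μ-λ)
L = 5.7/(9.2-5.7) = 5.7/3.50
L = 1.6286 emails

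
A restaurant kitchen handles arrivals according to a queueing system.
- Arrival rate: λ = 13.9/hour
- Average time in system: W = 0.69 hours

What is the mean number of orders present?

Little's Law: L = λW
L = 13.9 × 0.69 = 9.5910 orders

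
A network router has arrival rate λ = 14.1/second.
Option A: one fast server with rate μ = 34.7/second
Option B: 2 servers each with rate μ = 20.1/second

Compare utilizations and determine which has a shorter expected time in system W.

Option A: single server μ = 34.7 (M/M/1)
  ρ_A = 14.1/34.7 = 0.4063
  W_A = 1/(μ-λ) = 1/(34.7-14.1) = 1/20.60 = 0.04854

Option B: 2 servers μ = 20.1 (M/M/2)
  ρ_B = λ/(cμ) = 14.1/(2×20.1) = 0.3507
  Offered load a = λ/μ = cρ = 14.1/20.1 = 0.7015
  P₀ = [ Σₙ₌₀^1 aⁿ/n! + a^2/(2!(1-ρ)) ]⁻¹
  Σ = a^0/0! + a^1/1! = 1.0000 + 0.7015 = 1.7015
  a^2/(2!(1-ρ)) = 0.49209/(2 × 0.64925) = 0.3790
  P₀ = 1/(1.7015 + 0.3790) = 0.4807
  Lq = P₀·a^2·ρ / (2!(1-ρ)²) = 0.4807 × 0.4921 × 0.3507 / (2 × 0.4215) = 0.09841
  Wq_B = Lq/λ = 0.09841/14.1 = 0.006979
  W_B = Wq_B + 1/μ = 0.006979 + 0.04975 = 0.05673

Since W_A = 0.04854 < W_B = 0.05673, Option A (single fast server) has the shorter time in system.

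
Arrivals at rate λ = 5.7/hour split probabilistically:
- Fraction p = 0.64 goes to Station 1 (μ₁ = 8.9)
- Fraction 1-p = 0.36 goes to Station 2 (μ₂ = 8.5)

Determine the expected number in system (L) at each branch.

Effective rates: λ₁ = 5.7×0.64 = 3.648, λ₂ = 5.7×0.36 = 2.052
Station 1: ρ₁ = 3.648/8.9 = 0.4099, L₁ = ρ₁/(1-ρ₁) = 0.4099/(1-0.4099) = 0.6946
Station 2: ρ₂ = 2.052/8.5 = 0.2414, L₂ = ρ₂/(1-ρ₂) = 0.2414/(1-0.2414) = 0.3182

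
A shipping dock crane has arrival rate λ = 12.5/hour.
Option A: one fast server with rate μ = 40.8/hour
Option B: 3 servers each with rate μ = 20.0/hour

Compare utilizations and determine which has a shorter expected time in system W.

Option A: single server μ = 40.8 (M/M/1)
  ρ_A = 12.5/40.8 = 0.3064
  W_A = 1/(μ-λ) = 1/(40.8-12.5) = 1/28.30 = 0.03534

Option B: 3 servers μ = 20.0 (M/M/3)
  ρ_B = λ/(cμ) = 12.5/(3×20.0) = 0.2083
  Offered load a = λ/μ = cρ = 12.5/20.0 = 0.6250
  P₀ = [ Σₙ₌₀^2 aⁿ/n! + a^3/(3!(1-ρ)) ]⁻¹
  Σ = a^0/0! + a^1/1! + a^2/2! = 1.0000 + 0.6250 + 0.1953 = 1.8203
  a^3/(3!(1-ρ)) = 0.24414/(6 × 0.79167) = 0.05140
  P₀ = 1/(1.8203 + 0.05140) = 0.5343
  Lq = P₀·a^3·ρ / (3!(1-ρ)²) = 0.53427 × 0.24414 × 0.20833 / (6 × 0.62674) = 0.007226
  Wq_B = Lq/λ = 0.007226/12.5 = 0.0005781
  W_B = Wq_B + 1/μ = 0.0005781 + 0.05000 = 0.05058

Since W_A = 0.03534 < W_B = 0.05058, Option A (single fast server) has the shorter time in system.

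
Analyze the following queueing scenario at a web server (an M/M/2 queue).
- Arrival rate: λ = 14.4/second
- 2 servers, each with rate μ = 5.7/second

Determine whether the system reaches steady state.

Stability requires ρ = λ/(cμ) < 1
ρ = 14.4/(2 × 5.7) = 14.4/11.40 = 1.2632
Since 1.2632 ≥ 1, the system is UNSTABLE.
Need c > λ/μ = 14.4/5.7 = 2.53.
Minimum servers needed: c = 3.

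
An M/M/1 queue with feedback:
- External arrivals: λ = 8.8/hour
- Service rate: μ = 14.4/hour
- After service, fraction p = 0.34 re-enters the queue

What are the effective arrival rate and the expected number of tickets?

Effective arrival rate: λ_eff = λ/(1-p) = 8.8/(1-0.34) = 8.8/0.66 = 13.33333
ρ = λ_eff/μ = 13.33333/14.4 = 0.925926
L = ρ/(1-ρ) = 0.925926/(1-0.925926) = 12.5000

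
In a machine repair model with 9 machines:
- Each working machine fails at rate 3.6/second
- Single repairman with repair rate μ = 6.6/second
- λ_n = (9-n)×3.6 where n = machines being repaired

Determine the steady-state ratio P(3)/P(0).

P(3)/P(0) = ∏_{i=0}^{3-1} λ_i/μ_{i+1}
= (9-0)×3.6/6.6 × (9-1)×3.6/6.6 × (9-2)×3.6/6.6
= 81.7911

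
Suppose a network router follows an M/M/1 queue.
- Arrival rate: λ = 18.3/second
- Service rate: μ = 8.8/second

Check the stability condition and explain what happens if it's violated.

Stability requires ρ = λ/(cμ) < 1
ρ = 18.3/(1 × 8.8) = 18.3/8.80 = 2.0795
Since 2.0795 ≥ 1, the system is UNSTABLE.
Queue grows without bound. Need μ > λ = 18.3.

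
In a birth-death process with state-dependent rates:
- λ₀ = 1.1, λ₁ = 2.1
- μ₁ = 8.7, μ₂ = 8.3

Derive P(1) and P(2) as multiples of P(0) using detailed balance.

Balance equations:
State 0: λ₀P₀ = μ₁P₁ → P₁ = (λ₀/μ₁)P₀ = (1.1/8.7)P₀ = 0.1264P₀
State 1: P₂ = (λ₀λ₁)/(μ₁μ₂)P₀ = (1.1×2.1)/(8.7×8.3)P₀ = 0.03199P₀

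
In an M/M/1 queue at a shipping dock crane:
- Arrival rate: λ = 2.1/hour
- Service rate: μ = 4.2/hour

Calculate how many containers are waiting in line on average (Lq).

ρ = λ/μ = 2.1/4.2 = 0.5000
For M/M/1: Lq = λ²/(μ(μ-λ))
Lq = 4.41/(4.2 × 2.10)
Lq = 0.5000 containers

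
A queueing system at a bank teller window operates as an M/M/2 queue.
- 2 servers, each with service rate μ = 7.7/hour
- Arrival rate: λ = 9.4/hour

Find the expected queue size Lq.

Traffic intensity: ρ = λ/(cμ) = 9.4/(2×7.7) = 0.6104
Since ρ = 0.6104 < 1, system is stable.
Offered load a = λ/μ = cρ = 9.4/7.7 = 1.2208
P₀ = [ Σₙ₌₀^1 aⁿ/n! + a^2/(2!(1-ρ)) ]⁻¹
Σ = a^0/0! + a^1/1! = 1.0000 + 1.2208 = 2.2208
a^2/(2!(1-ρ)) = 1.4903/(2 × 0.3896) = 1.9126
P₀ = 1/(2.2208 + 1.9126) = 0.2419
Lq = P₀·a^2·ρ / (2!(1-ρ)²) = 0.24194 × 1.4903 × 0.61039 / (2 × 0.15180) = 0.7249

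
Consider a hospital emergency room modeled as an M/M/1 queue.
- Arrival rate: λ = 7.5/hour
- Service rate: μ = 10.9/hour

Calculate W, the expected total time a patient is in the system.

First, compute utilization: ρ = λ/μ = 7.5/10.9 = 0.6881
For M/M/1: W = 1/(μ-λ)
W = 1/(10.9-7.5) = 1/3.40
W = 0.2941 hours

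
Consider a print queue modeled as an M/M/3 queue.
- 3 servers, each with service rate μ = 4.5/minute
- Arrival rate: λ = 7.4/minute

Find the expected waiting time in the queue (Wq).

Traffic intensity: ρ = λ/(cμ) = 7.4/(3×4.5) = 0.5481
Since ρ = 0.5481 < 1, system is stable.
Offered load a = λ/μ = cρ = 7.4/4.5 = 1.6444
P₀ = [ Σₙ₌₀^2 aⁿ/n! + a^3/(3!(1-ρ)) ]⁻¹
Σ = a^0/0! + a^1/1! + a^2/2! = 1.0000 + 1.6444 + 1.3521 = 3.9965
a^3/(3!(1-ρ)) = 4.4469/(6 × 0.45185) = 1.6403
P₀ = 1/(3.9965 + 1.6403) = 0.1774
Lq = P₀·a^3·ρ / (3!(1-ρ)²) = 0.17741 × 4.4469 × 0.54815 / (6 × 0.20417) = 0.3530
Wq = Lq/λ = 0.3530/7.4 = 0.04770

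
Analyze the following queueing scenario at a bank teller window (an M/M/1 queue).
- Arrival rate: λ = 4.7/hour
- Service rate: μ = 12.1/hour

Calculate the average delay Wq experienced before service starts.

First, compute utilization: ρ = λ/μ = 4.7/12.1 = 0.3884
For M/M/1: Wq = λ/(μ(μ-λ))
Wq = 4.7/(12.1 × (12.1-4.7))
Wq = 4.7/(12.1 × 7.40)
Wq = 0.05249 hours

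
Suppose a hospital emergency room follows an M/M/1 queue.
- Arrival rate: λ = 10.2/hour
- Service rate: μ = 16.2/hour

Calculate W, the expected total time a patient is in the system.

First, compute utilization: ρ = λ/μ = 10.2/16.2 = 0.6296
For M/M/1: W = 1/(μ-λ)
W = 1/(16.2-10.2) = 1/6.00
W = 0.1667 hours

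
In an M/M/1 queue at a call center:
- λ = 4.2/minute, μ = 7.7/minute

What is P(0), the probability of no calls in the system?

ρ = λ/μ = 4.2/7.7 = 0.5455
P(0) = 1 - ρ = 1 - 0.5455 = 0.4545
The server is idle 45.45% of the time.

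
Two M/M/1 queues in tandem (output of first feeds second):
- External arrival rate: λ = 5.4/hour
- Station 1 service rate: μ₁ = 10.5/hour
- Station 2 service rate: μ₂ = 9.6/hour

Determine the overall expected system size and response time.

By Jackson's theorem, each station behaves as independent M/M/1.
Station 1: ρ₁ = 5.4/10.5 = 0.5143, L₁ = ρ₁/(1-ρ₁) = λ/(μ₁-λ) = 5.4/5.10 = 1.0588
Station 2: ρ₂ = 5.4/9.6 = 0.5625, L₂ = ρ₂/(1-ρ₂) = λ/(μ₂-λ) = 5.4/4.20 = 1.2857
Total: L = L₁ + L₂ = 1.0588 + 1.2857 = 2.3445
W = L/λ = 2.3445/5.4 = 0.4342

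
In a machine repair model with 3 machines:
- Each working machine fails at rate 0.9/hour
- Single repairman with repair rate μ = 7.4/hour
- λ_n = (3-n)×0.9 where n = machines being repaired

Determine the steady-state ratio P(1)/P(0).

P(1)/P(0) = ∏_{i=0}^{1-1} λ_i/μ_{i+1}
= (3-0)×0.9/7.4
= 0.3649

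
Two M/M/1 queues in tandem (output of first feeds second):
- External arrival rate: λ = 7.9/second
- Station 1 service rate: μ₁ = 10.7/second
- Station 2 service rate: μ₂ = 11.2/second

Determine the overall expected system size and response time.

By Jackson's theorem, each station behaves as independent M/M/1.
Station 1: ρ₁ = 7.9/10.7 = 0.7383, L₁ = ρ₁/(1-ρ₁) = λ/(μ₁-λ) = 7.9/2.80 = 2.82143
Station 2: ρ₂ = 7.9/11.2 = 0.7054, L₂ = ρ₂/(1-ρ₂) = λ/(μ₂-λ) = 7.9/3.30 = 2.39394
Total: L = L₁ + L₂ = 2.82143 + 2.39394 = 5.2154
W = L/λ = 5.2154/7.9 = 0.6602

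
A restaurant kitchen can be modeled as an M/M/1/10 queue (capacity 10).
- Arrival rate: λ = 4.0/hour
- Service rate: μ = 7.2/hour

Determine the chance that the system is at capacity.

ρ = λ/μ = 4.0/7.2 = 0.55556
P₀ = (1-ρ)/(1-ρ^(K+1)) = (1-0.55556)/(1-0.55556^11) = 0.4444/0.9984 = 0.4451
P_K = P₀×ρ^K = 0.4451 × 0.55556^10 = 0.4451 × 0.002801 = 0.001247
Blocking probability = 0.12%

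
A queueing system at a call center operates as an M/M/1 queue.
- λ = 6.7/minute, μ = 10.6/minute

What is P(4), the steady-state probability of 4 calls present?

ρ = λ/μ = 6.7/10.6 = 0.6321
P(n) = (1-ρ)ρⁿ
P(4) = (1-0.6321) × 0.6321^4
P(4) = 0.36790 × 0.15964
P(4) = 0.05873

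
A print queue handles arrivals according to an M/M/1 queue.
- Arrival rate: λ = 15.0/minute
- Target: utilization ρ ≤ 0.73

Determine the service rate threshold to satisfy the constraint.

ρ = λ/μ, so μ = λ/ρ
μ ≥ 15.0/0.73 = 20.5479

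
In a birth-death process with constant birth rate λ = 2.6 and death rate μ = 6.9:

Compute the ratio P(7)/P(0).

For constant rates: P(n)/P(0) = (λ/μ)^n
P(7)/P(0) = (2.6/6.9)^7 = 0.37681^7 = 0.001079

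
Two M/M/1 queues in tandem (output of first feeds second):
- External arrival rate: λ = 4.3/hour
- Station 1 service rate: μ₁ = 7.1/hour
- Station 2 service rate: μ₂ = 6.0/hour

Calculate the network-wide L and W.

By Jackson's theorem, each station behaves as independent M/M/1.
Station 1: ρ₁ = 4.3/7.1 = 0.6056, L₁ = ρ₁/(1-ρ₁) = λ/(μ₁-λ) = 4.3/2.80 = 1.5357
Station 2: ρ₂ = 4.3/6.0 = 0.7167, L₂ = ρ₂/(1-ρ₂) = λ/(μ₂-λ) = 4.3/1.70 = 2.5294
Total: L = L₁ + L₂ = 1.5357 + 2.5294 = 4.0651
W = L/λ = 4.0651/4.3 = 0.9454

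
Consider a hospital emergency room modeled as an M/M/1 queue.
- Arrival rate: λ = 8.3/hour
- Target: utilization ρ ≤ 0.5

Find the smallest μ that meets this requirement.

ρ = λ/μ, so μ = λ/ρ
μ ≥ 8.3/0.5 = 16.6000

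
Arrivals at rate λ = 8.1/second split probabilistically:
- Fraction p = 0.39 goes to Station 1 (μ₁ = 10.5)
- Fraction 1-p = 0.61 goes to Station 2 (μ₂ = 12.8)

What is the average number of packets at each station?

Effective rates: λ₁ = 8.1×0.39 = 3.159, λ₂ = 8.1×0.61 = 4.941
Station 1: ρ₁ = 3.159/10.5 = 0.30086, L₁ = ρ₁/(1-ρ₁) = 0.30086/(1-0.30086) = 0.4303
Station 2: ρ₂ = 4.941/12.8 = 0.3860, L₂ = ρ₂/(1-ρ₂) = 0.3860/(1-0.3860) = 0.6287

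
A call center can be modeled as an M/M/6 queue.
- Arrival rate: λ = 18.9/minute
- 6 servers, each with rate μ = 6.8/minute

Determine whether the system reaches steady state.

Stability requires ρ = λ/(cμ) < 1
ρ = 18.9/(6 × 6.8) = 18.9/40.80 = 0.4632
Since 0.4632 < 1, the system is STABLE.
The servers are busy 46.32% of the time.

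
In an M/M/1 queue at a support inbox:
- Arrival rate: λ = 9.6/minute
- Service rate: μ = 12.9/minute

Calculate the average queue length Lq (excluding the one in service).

ρ = λ/μ = 9.6/12.9 = 0.7442
For M/M/1: Lq = λ²/(μ(μ-λ))
Lq = 92.16/(12.9 × 3.30)
Lq = 2.1649 emails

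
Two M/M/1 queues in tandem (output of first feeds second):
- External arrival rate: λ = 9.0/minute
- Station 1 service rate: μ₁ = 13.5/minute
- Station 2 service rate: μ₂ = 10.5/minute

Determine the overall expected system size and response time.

By Jackson's theorem, each station behaves as independent M/M/1.
Station 1: ρ₁ = 9.0/13.5 = 0.6667, L₁ = ρ₁/(1-ρ₁) = λ/(μ₁-λ) = 9.0/4.50 = 2.0000
Station 2: ρ₂ = 9.0/10.5 = 0.8571, L₂ = ρ₂/(1-ρ₂) = λ/(μ₂-λ) = 9.0/1.50 = 6.0000
Total: L = L₁ + L₂ = 2.0000 + 6.0000 = 8.0000
W = L/λ = 8.0000/9.0 = 0.8889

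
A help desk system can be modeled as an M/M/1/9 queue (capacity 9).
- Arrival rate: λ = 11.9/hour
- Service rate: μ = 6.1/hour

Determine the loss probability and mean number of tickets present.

ρ = λ/μ = 11.9/6.1 = 1.9508
P₀ = (1-ρ)/(1-ρ^(K+1)) = (1-1.9508)/(1-1.9508^10) = -0.9508/-797.2289 = 0.001193
P_K = P₀×ρ^K = 0.0011926 × 1.9508^9 = 0.0011926 × 409.1803 = 0.4880
Blocking probability P_9 = 0.4880 (48.80%)
L = ρ[1 - (K+1)ρ^K + Kρ^(K+1)] / [(1-ρ)(1-ρ^(K+1))]
L = 1.9508 × (1 - 10×409.1803 + 9×798.2289) / ((1 - 1.9508) × (1 - 798.2289)) = 7.9608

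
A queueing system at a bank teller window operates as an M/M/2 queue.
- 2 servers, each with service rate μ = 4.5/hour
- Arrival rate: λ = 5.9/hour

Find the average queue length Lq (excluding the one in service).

Traffic intensity: ρ = λ/(cμ) = 5.9/(2×4.5) = 0.6556
Since ρ = 0.6556 < 1, system is stable.
Offered load a = λ/μ = cρ = 5.9/4.5 = 1.3111
P₀ = [ Σₙ₌₀^1 aⁿ/n! + a^2/(2!(1-ρ)) ]⁻¹
Σ = a^0/0! + a^1/1! = 1.0000 + 1.3111 = 2.3111
a^2/(2!(1-ρ)) = 1.71901/(2 × 0.344444) = 2.4953
P₀ = 1/(2.3111 + 2.4953) = 0.2081
Lq = P₀·a^2·ρ / (2!(1-ρ)²) = 0.20805 × 1.7190 × 0.65556 / (2 × 0.11864) = 0.9881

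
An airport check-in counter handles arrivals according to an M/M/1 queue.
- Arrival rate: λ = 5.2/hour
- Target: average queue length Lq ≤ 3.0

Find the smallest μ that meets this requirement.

For M/M/1: Lq = λ²/(μ(μ-λ))
Need Lq ≤ 3.0, i.e. μ(μ-λ) ≥ λ²/3.0
μ² - 5.2μ - 27.04/3.0 ≥ 0  →  μ² - 5.2μ - 9.01333 ≥ 0
Quadratic formula (positive root): μ = [λ + √(λ² + 4×9.01333)]/2
Discriminant: 27.04 + 4×9.01333 = 63.0933, √63.0933 = 7.9431
μ ≥ (5.2 + 7.9431)/2 = 6.5716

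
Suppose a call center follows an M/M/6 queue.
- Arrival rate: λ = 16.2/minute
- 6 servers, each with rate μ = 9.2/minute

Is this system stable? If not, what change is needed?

Stability requires ρ = λ/(cμ) < 1
ρ = 16.2/(6 × 9.2) = 16.2/55.20 = 0.2935
Since 0.2935 < 1, the system is STABLE.
The servers are busy 29.35% of the time.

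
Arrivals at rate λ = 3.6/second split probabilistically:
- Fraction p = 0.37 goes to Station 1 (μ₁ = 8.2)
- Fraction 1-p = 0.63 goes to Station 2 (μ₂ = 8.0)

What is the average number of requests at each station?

Effective rates: λ₁ = 3.6×0.37 = 1.332, λ₂ = 3.6×0.63 = 2.268
Station 1: ρ₁ = 1.332/8.2 = 0.1624, L₁ = ρ₁/(1-ρ₁) = 0.1624/(1-0.1624) = 0.1939
Station 2: ρ₂ = 2.268/8.0 = 0.2835, L₂ = ρ₂/(1-ρ₂) = 0.2835/(1-0.2835) = 0.3957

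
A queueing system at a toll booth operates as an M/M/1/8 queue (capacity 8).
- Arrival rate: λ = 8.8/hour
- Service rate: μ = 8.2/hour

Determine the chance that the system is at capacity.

ρ = λ/μ = 8.8/8.2 = 1.07317
P₀ = (1-ρ)/(1-ρ^(K+1)) = (1-1.07317)/(1-1.07317^9) = -0.07317/-0.8881 = 0.08239
P_K = P₀×ρ^K = 0.082393 × 1.07317^8 = 0.082393 × 1.7593 = 0.1450
Blocking probability = 14.50%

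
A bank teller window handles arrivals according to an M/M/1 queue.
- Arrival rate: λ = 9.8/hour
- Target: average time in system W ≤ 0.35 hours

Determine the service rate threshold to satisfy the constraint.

For M/M/1: W = 1/(μ-λ)
Need W ≤ 0.35, so 1/(μ-λ) ≤ 0.35
μ - λ ≥ 1/0.35 = 2.8571
μ ≥ 9.8 + 2.8571 = 12.6571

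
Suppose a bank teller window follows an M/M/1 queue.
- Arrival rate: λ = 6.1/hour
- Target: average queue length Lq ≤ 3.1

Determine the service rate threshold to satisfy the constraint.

For M/M/1: Lq = λ²/(μ(μ-λ))
Need Lq ≤ 3.1, i.e. μ(μ-λ) ≥ λ²/3.1
μ² - 6.1μ - 37.21/3.1 ≥ 0  →  μ² - 6.1μ - 12.00323 ≥ 0
Quadratic formula (positive root): μ = [λ + √(λ² + 4×12.00323)]/2
Discriminant: 37.21 + 4×12.00323 = 85.2229, √85.2229 = 9.2316
μ ≥ (6.1 + 9.2316)/2 = 7.6658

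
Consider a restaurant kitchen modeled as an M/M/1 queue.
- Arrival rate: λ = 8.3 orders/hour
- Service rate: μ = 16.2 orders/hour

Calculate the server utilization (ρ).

Server utilization: ρ = λ/μ
ρ = 8.3/16.2 = 0.5123
The server is busy 51.23% of the time.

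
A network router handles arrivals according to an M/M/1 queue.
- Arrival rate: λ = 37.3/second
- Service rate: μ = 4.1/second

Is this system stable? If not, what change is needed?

Stability requires ρ = λ/(cμ) < 1
ρ = 37.3/(1 × 4.1) = 37.3/4.10 = 9.0976
Since 9.0976 ≥ 1, the system is UNSTABLE.
Queue grows without bound. Need μ > λ = 37.3.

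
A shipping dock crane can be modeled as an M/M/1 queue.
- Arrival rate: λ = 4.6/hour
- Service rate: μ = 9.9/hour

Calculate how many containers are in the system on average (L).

ρ = λ/μ = 4.6/9.9 = 0.4646
For M/M/1: L = λ/(μ-λ)
L = 4.6/(9.9-4.6) = 4.6/5.30
L = 0.8679 containers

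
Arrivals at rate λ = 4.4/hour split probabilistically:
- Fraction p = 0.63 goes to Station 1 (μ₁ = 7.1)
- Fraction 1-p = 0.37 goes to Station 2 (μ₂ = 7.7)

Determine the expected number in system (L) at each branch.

Effective rates: λ₁ = 4.4×0.63 = 2.772, λ₂ = 4.4×0.37 = 1.628
Station 1: ρ₁ = 2.772/7.1 = 0.39042, L₁ = ρ₁/(1-ρ₁) = 0.39042/(1-0.39042) = 0.6405
Station 2: ρ₂ = 1.628/7.7 = 0.2114, L₂ = ρ₂/(1-ρ₂) = 0.2114/(1-0.2114) = 0.2681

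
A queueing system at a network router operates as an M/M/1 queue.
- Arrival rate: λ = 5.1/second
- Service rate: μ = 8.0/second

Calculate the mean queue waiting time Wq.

First, compute utilization: ρ = λ/μ = 5.1/8.0 = 0.6375
For M/M/1: Wq = λ/(μ(μ-λ))
Wq = 5.1/(8.0 × (8.0-5.1))
Wq = 5.1/(8.0 × 2.90)
Wq = 0.2198 seconds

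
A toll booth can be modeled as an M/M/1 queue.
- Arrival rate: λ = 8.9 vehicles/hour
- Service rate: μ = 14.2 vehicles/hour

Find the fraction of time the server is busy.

Server utilization: ρ = λ/μ
ρ = 8.9/14.2 = 0.6268
The server is busy 62.68% of the time.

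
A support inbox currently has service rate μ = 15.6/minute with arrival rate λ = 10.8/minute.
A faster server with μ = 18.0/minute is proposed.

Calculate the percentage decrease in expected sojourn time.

System 1: ρ₁ = 10.8/15.6 = 0.6923, W₁ = 1/(15.6-10.8) = 0.20833
System 2: ρ₂ = 10.8/18.0 = 0.6000, W₂ = 1/(18.0-10.8) = 0.13889
Improvement: (W₁-W₂)/W₁ = (0.20833-0.13889)/0.20833 = 33.33%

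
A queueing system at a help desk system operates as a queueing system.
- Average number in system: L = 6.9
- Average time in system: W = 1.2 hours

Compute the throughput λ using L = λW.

Little's Law: L = λW, so λ = L/W
λ = 6.9/1.2 = 5.7500 tickets/hour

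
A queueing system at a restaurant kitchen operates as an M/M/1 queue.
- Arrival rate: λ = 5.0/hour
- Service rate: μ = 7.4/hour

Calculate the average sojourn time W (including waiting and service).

First, compute utilization: ρ = λ/μ = 5.0/7.4 = 0.6757
For M/M/1: W = 1/(μ-λ)
W = 1/(7.4-5.0) = 1/2.40
W = 0.4167 hours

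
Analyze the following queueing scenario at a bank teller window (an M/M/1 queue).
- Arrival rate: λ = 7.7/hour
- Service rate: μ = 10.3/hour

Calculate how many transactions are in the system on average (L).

ρ = λ/μ = 7.7/10.3 = 0.7476
For M/M/1: L = λ/(μ-λ)
L = 7.7/(10.3-7.7) = 7.7/2.60
L = 2.9615 transactions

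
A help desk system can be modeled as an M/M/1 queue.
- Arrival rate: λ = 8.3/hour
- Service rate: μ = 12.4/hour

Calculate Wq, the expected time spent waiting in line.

First, compute utilization: ρ = λ/μ = 8.3/12.4 = 0.6694
For M/M/1: Wq = λ/(μ(μ-λ))
Wq = 8.3/(12.4 × (12.4-8.3))
Wq = 8.3/(12.4 × 4.10)
Wq = 0.1633 hours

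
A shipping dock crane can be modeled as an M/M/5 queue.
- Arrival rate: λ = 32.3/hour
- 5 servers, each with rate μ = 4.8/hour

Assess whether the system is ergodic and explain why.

Stability requires ρ = λ/(cμ) < 1
ρ = 32.3/(5 × 4.8) = 32.3/24.00 = 1.3458
Since 1.3458 ≥ 1, the system is UNSTABLE.
Need c > λ/μ = 32.3/4.8 = 6.73.
Minimum servers needed: c = 7.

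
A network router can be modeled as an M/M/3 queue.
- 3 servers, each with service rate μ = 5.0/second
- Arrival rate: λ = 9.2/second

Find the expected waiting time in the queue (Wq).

Traffic intensity: ρ = λ/(cμ) = 9.2/(3×5.0) = 0.6133
Since ρ = 0.6133 < 1, system is stable.
Offered load a = λ/μ = cρ = 9.2/5.0 = 1.8400
P₀ = [ Σₙ₌₀^2 aⁿ/n! + a^3/(3!(1-ρ)) ]⁻¹
Σ = a^0/0! + a^1/1! + a^2/2! = 1.0000 + 1.8400 + 1.6928 = 4.5328
a^3/(3!(1-ρ)) = 6.2295/(6 × 0.38667) = 2.6851
P₀ = 1/(4.5328 + 2.6851) = 0.1385
Lq = P₀·a^3·ρ / (3!(1-ρ)²) = 0.13854 × 6.2295 × 0.61333 / (6 × 0.14951) = 0.5901
Wq = Lq/λ = 0.5901/9.2 = 0.06414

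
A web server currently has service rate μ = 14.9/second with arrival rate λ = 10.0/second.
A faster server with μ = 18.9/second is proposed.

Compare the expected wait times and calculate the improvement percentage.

System 1: ρ₁ = 10.0/14.9 = 0.6711, W₁ = 1/(14.9-10.0) = 0.20408
System 2: ρ₂ = 10.0/18.9 = 0.5291, W₂ = 1/(18.9-10.0) = 0.11236
Improvement: (W₁-W₂)/W₁ = (0.20408-0.11236)/0.20408 = 44.94%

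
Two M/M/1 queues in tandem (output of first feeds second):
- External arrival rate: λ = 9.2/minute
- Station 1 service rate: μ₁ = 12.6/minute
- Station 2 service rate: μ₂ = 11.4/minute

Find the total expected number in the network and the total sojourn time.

By Jackson's theorem, each station behaves as independent M/M/1.
Station 1: ρ₁ = 9.2/12.6 = 0.7302, L₁ = ρ₁/(1-ρ₁) = λ/(μ₁-λ) = 9.2/3.40 = 2.7059
Station 2: ρ₂ = 9.2/11.4 = 0.8070, L₂ = ρ₂/(1-ρ₂) = λ/(μ₂-λ) = 9.2/2.20 = 4.1818
Total: L = L₁ + L₂ = 2.7059 + 4.1818 = 6.8877
W = L/λ = 6.8877/9.2 = 0.7487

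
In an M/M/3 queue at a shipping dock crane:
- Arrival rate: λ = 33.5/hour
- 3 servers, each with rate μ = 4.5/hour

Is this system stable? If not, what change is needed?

Stability requires ρ = λ/(cμ) < 1
ρ = 33.5/(3 × 4.5) = 33.5/13.50 = 2.4815
Since 2.4815 ≥ 1, the system is UNSTABLE.
Need c > λ/μ = 33.5/4.5 = 7.44.
Minimum servers needed: c = 8.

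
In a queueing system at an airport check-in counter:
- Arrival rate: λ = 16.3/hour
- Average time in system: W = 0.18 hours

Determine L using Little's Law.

Little's Law: L = λW
L = 16.3 × 0.18 = 2.9340 passengers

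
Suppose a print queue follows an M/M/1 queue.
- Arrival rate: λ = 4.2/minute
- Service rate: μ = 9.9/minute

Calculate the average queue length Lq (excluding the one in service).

ρ = λ/μ = 4.2/9.9 = 0.4242
For M/M/1: Lq = λ²/(μ(μ-λ))
Lq = 17.64/(9.9 × 5.70)
Lq = 0.3126 jobs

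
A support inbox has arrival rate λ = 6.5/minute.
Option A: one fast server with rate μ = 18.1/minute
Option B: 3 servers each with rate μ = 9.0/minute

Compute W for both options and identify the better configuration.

Option A: single server μ = 18.1 (M/M/1)
  ρ_A = 6.5/18.1 = 0.3591
  W_A = 1/(μ-λ) = 1/(18.1-6.5) = 1/11.60 = 0.08621

Option B: 3 servers μ = 9.0 (M/M/3)
  ρ_B = λ/(cμ) = 6.5/(3×9.0) = 0.2407
  Offered load a = λ/μ = cρ = 6.5/9.0 = 0.7222
  P₀ = [ Σₙ₌₀^2 aⁿ/n! + a^3/(3!(1-ρ)) ]⁻¹
  Σ = a^0/0! + a^1/1! + a^2/2! = 1.0000 + 0.7222 + 0.2608 = 1.9830
  a^3/(3!(1-ρ)) = 0.3767/(6 × 0.7593) = 0.08269
  P₀ = 1/(1.9830 + 0.08269) = 0.4841
  Lq = P₀·a^3·ρ / (3!(1-ρ)²) = 0.4841 × 0.3767 × 0.2407 / (6 × 0.5765) = 0.01269
  Wq_B = Lq/λ = 0.012693/6.5 = 0.001953
  W_B = Wq_B + 1/μ = 0.001953 + 0.1111 = 0.1131

Since W_A = 0.08621 < W_B = 0.1131, Option A (single fast server) has the shorter time in system.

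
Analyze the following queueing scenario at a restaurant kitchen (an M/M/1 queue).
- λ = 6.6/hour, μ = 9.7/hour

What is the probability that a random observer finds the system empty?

ρ = λ/μ = 6.6/9.7 = 0.6804
P(0) = 1 - ρ = 1 - 0.6804 = 0.3196
The server is idle 31.96% of the time.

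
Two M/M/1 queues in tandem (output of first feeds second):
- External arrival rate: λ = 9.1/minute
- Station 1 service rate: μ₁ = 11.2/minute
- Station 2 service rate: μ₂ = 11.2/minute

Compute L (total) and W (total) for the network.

By Jackson's theorem, each station behaves as independent M/M/1.
Station 1: ρ₁ = 9.1/11.2 = 0.8125, L₁ = ρ₁/(1-ρ₁) = λ/(μ₁-λ) = 9.1/2.10 = 4.33333
Station 2: ρ₂ = 9.1/11.2 = 0.8125, L₂ = ρ₂/(1-ρ₂) = λ/(μ₂-λ) = 9.1/2.10 = 4.33333
Total: L = L₁ + L₂ = 4.33333 + 4.33333 = 8.6667
W = L/λ = 8.6667/9.1 = 0.9524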